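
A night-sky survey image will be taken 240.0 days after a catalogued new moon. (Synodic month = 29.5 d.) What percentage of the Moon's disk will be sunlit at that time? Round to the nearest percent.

Reduce mod P: 240.0 − 8×29.5 = 4.00 d into the current lunation.
Phase angle: θ = 360°·(4.00 d)/(29.5 d) = 48.8°.
With cos θ = 0.659, the lit fraction is (1 − 0.659)/2 ≈ 0.171, so 17%.

17%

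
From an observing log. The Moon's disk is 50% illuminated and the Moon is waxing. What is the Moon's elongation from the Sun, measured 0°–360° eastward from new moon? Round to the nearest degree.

90°

Invert f = (1 − cos θ)/2 to get cos θ = 1 − 2(0.50) = 0.000, hence θ₀ = arccos 0.000 = 90.0°.
Waxing ⇒ before full, so θ = 90.0°.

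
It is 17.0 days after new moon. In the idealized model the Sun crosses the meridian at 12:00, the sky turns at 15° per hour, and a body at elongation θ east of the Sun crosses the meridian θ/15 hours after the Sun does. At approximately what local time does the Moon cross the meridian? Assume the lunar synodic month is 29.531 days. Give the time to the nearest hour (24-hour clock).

02:00

The Moon has covered 17.0/29.531 of its cycle, so θ ≈ 360° × 17.0/29.531 = 207.2°.
Delay after the Sun = 207.2° / (15°/h) ≈ 13.82 h.
12:00 + 13.82 h ≈ 01:49 → 02:00 to the nearest hour.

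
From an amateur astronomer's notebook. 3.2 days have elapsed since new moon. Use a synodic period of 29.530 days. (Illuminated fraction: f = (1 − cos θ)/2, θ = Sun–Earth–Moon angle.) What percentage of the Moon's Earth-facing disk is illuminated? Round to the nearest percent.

11%

Elongation θ = 360° × 3.2/29.530 ≈ 39.0°.
With cos θ = 0.777, the lit fraction is (1 − 0.777)/2 ≈ 0.111, so 11%.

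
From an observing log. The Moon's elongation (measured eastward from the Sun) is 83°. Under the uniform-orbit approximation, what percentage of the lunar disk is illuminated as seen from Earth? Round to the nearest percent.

44%

cos 83° = 0.122, so f = (1 − 0.122)/2 = 0.439, i.e. 44%.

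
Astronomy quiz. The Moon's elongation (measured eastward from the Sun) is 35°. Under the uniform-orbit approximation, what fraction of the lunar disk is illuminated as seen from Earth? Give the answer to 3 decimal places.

Half-versine of 35°: (1 − 0.819)/2 = 0.090.

0.090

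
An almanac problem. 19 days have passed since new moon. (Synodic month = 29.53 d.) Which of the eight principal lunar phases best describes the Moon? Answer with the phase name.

waning gibbous

At 19/29.53 of the cycle, θ ≈ 232° — the waning gibbous range.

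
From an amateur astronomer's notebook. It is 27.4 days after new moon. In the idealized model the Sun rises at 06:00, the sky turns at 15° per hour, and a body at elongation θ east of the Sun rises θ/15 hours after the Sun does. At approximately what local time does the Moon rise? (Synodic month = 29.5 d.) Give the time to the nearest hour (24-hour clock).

Phase angle: θ = 360°·(27.4 d)/(29.5 d) = 334.4°.
The Moon trails the Sun by θ/15 = 334.4/15 ≈ 22.29 hours.
06:00 + 22.29 h ≈ 04:17 → 04:00 to the nearest hour.

04:00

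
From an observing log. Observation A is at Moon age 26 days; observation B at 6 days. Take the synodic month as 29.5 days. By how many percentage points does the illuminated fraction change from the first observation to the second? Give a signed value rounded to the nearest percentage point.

+22 pp

First observation: θ = 360°·26/29.5 = 317.3°, so f = 0.133.
Second observation: θ = 73.2°, f = 0.356.
Δf = 0.356 − 0.133 = +0.223, i.e. +22 pp.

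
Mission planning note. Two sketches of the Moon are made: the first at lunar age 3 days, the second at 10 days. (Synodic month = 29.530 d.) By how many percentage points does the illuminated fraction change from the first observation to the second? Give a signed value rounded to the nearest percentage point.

+67 percentage points

θ₁ = 360° × 3/29.530 = 36.6°, f₁ = (1 − cos θ₁)/2 = 0.098.
θ₂ = 360° × 10/29.530 = 121.9°, f₂ = (1 − cos θ₂)/2 = 0.764.
Change = f₂ − f₁ = +0.666 → +67 percentage points.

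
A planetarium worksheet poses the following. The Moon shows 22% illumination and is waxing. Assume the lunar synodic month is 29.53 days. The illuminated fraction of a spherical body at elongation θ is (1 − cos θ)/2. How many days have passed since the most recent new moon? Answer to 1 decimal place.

4.6 days

Invert f = (1 − cos θ)/2 to get cos θ = 1 − 2(0.22) = 0.560, hence θ₀ = arccos 0.560 = 55.9°.
Waxing ⇒ before full, so θ = 55.9°.
That fraction of the synodic month is 55.9/360 × 29.53 d ≈ 4.59 d.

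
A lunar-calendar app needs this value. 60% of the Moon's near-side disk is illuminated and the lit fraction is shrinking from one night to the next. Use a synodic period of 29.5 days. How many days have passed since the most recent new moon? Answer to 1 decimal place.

From f = (1 − cos θ)/2: cos θ = 1 − 2×0.60 = -0.200; arccos → 101.5°.
A waning Moon lies in 180°–360°, so θ = 360° − 101.5° = 258.5°.
At 360°/29.5 d per day, 258.5° corresponds to 21.18 days.

21.2 days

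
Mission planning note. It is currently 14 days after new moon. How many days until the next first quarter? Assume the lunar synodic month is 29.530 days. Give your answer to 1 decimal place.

First quarter occurs at elongation 90°, i.e. at age 29.530 × 90/360 = 7.383 d.
This lunation's first quarter (7.383 d) has passed, so add one period: 36.913 − 14 = 22.913 days.

22.9 days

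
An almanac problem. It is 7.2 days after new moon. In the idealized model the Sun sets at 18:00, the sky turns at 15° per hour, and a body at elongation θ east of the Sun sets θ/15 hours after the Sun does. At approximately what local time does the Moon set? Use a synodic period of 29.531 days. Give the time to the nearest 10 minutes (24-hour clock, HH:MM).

23:50

The Moon has covered 7.2/29.531 of its cycle, so θ ≈ 360° × 7.2/29.531 = 87.8°.
The Moon trails the Sun by θ/15 = 87.8/15 ≈ 5.85 hours.
18:00 + 5.851 h ≈ 23:51 → 23:50 to the nearest ten minutes.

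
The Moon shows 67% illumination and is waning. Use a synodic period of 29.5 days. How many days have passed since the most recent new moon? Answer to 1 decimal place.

20.5 days

cos θ = 1 − 2f = -0.340, giving a principal value of 109.9°.
Waning ⇒ past full, so θ = 360° − 109.9° = 250.1°.
At 360°/29.5 d per day, 250.1° corresponds to 20.50 days.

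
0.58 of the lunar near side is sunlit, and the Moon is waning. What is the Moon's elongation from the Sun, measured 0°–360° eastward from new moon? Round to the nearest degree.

261°

From f = (1 − cos θ)/2: cos θ = 1 − 2×0.58 = -0.160; arccos → 99.2°.
Since the Moon is past full (waning), take the reflex angle: θ = 360° − 99.2° = 260.8°.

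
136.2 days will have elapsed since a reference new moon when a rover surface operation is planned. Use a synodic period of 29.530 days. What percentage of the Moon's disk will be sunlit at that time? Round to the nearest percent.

136.2/29.530 = 4.612 lunations, so 4 complete cycles and 18.08 d into the next.
The Moon has covered 18.08/29.530 of its cycle, so θ ≈ 360° × 18.08/29.530 = 220.4°.
cos 220.4° = (-0.761), so f = (1 − (-0.761))/2 = 0.881, so 88%.

88%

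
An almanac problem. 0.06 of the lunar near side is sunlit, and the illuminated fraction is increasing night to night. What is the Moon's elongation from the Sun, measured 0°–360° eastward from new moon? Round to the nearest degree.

Invert f = (1 − cos θ)/2 to get cos θ = 1 − 2(0.06) = 0.880, hence θ₀ = arccos 0.880 = 28.4°.
Waxing ⇒ before full, so θ = 28.4°.

28°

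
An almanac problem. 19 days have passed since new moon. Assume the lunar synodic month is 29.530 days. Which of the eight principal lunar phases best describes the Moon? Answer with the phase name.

θ ≈ 360° × 19/29.530 = 232°, which falls in the waning gibbous sector.

waning gibbous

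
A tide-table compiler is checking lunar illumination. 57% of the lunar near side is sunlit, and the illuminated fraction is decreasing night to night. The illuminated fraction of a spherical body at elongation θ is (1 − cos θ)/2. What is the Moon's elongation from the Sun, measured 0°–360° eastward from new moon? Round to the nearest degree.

Invert f = (1 − cos θ)/2 to get cos θ = 1 − 2(0.57) = -0.140, hence θ₀ = arccos -0.140 = 98.0°.
Waning ⇒ past full, so θ = 360° − 98.0° = 262.0°.

262°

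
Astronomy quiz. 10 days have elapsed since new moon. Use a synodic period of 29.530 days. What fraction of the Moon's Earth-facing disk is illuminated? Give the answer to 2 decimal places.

0.76

Phase angle: θ = 360°·(10 d)/(29.530 d) = 121.9°.
Illuminated fraction = (1 − cos 121.9°)/2 = (1 − (-0.529))/2 ≈ 0.764.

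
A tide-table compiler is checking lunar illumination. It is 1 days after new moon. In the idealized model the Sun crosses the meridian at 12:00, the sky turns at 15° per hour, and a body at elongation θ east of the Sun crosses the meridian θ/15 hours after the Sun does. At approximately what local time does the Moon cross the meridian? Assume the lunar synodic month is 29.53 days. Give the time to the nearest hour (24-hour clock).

Phase angle: θ = 360°·(1 d)/(29.53 d) = 12.2°.
The Moon trails the Sun by θ/15 = 12.2/15 ≈ 0.81 hours.
12:00 + 0.81 h ≈ 12:49 → 13:00 to the nearest hour.

13:00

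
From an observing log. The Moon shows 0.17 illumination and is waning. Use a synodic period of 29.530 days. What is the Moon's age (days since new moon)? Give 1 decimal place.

From f = (1 − cos θ)/2: cos θ = 1 − 2×0.17 = 0.660; arccos → 48.7°.
Waning ⇒ past full, so θ = 360° − 48.7° = 311.3°.
At 360°/29.530 d per day, 311.3° corresponds to 25.54 days.

25.5 days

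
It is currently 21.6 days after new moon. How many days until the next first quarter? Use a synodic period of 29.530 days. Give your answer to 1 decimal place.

15.3 days

First quarter occurs at elongation 90°, i.e. at age 29.530 × 90/360 = 7.383 d.
This lunation's first quarter (7.383 d) has passed, so add one period: 36.913 − 21.6 = 15.312 days.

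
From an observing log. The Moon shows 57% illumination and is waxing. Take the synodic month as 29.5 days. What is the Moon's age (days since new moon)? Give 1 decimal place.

8.0 days

Invert f = (1 − cos θ)/2 to get cos θ = 1 − 2(0.57) = -0.140, hence θ₀ = arccos -0.140 = 98.0°.
Waxing ⇒ before full, so θ = 98.0°.
At 360°/29.5 d per day, 98.0° corresponds to 8.03 days.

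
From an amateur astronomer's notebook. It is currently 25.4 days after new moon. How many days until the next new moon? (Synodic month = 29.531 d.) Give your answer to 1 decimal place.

4.1 days

The next new moon completes the synodic month: 29.531 − 25.4 = 4.131 days.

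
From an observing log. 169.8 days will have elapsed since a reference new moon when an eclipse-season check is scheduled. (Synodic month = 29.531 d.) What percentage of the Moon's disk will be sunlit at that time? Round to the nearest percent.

50%

169.8/29.531 = 5.750 lunations, so 5 complete cycles and 22.15 d into the next.
Phase angle: θ = 360°·(22.15 d)/(29.531 d) = 270.0°.
Illuminated fraction = (1 − cos 270.0°)/2 = (1 − (-0.001))/2 ≈ 0.500, so 50%.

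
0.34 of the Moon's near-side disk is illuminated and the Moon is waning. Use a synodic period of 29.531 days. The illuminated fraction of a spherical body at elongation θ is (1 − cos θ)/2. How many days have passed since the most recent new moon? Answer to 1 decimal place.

From f = (1 − cos θ)/2: cos θ = 1 − 2×0.34 = 0.320; arccos → 71.3°.
Since the Moon is past full (waning), take the reflex angle: θ = 360° − 71.3° = 288.7°.
That fraction of the synodic month is 288.7/360 × 29.531 d ≈ 23.68 d.

23.7 days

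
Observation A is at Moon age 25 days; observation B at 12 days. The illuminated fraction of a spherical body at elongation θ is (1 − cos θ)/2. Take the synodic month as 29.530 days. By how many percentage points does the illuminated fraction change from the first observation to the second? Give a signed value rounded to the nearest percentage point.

+70 pp

First observation: θ = 360°·25/29.530 = 304.8°, so f = 0.215.
Second observation: θ = 146.3°, f = 0.916.
Δf = 0.916 − 0.215 = +0.701, i.e. +70 pp.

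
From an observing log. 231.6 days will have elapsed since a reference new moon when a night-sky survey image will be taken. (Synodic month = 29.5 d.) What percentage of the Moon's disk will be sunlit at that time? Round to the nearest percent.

20%

Reduce mod P: 231.6 − 7×29.5 = 25.10 d into the current lunation.
Elongation θ = 360° × 25.10/29.5 ≈ 306.3°.
Illuminated fraction = (1 − cos 306.3°)/2 = (1 − 0.592)/2 ≈ 0.204, so 20%.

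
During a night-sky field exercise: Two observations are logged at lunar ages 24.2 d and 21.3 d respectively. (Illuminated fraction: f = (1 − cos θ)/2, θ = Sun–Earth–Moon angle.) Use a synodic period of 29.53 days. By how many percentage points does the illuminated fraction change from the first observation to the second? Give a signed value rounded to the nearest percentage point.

θ₁ = 360° × 24.2/29.53 = 295.0°, f₁ = (1 − cos θ₁)/2 = 0.289.
θ₂ = 360° × 21.3/29.53 = 259.7°, f₂ = (1 − cos θ₂)/2 = 0.590.
Change = f₂ − f₁ = +0.301 → +30 percentage points.

+30 pp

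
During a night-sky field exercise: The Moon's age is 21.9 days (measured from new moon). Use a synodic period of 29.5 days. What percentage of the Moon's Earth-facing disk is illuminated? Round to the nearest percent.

The Moon has covered 21.9/29.5 of its cycle, so θ ≈ 360° × 21.9/29.5 = 267.3°.
Illuminated fraction = (1 − cos 267.3°)/2 = (1 − (-0.048))/2 ≈ 0.524, so 52%.

52%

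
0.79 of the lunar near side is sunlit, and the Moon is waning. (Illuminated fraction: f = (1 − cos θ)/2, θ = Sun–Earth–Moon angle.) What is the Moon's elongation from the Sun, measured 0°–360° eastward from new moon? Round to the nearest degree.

cos θ = 1 − 2f = -0.580, giving a principal value of 125.5°.
A waning Moon lies in 180°–360°, so θ = 360° − 125.5° = 234.5°.

235°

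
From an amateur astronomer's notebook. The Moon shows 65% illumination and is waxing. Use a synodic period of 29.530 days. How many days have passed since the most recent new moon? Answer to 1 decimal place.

cos θ = 1 − 2f = -0.300, giving a principal value of 107.5°.
Before full moon the principal value applies: θ = 107.5°.
Age = 29.530 × 107.5°/360° ≈ 8.81 days.

8.8 days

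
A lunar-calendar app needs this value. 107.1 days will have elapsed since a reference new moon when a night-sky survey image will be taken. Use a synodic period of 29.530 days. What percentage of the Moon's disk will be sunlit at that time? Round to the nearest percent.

107.1/29.530 = 3.627 lunations, so 3 complete cycles and 18.51 d into the next.
The Moon has covered 18.51/29.530 of its cycle, so θ ≈ 360° × 18.51/29.530 = 225.7°.
Illuminated fraction = (1 − cos 225.7°)/2 = (1 − (-0.699))/2 ≈ 0.849, so 85%.

85%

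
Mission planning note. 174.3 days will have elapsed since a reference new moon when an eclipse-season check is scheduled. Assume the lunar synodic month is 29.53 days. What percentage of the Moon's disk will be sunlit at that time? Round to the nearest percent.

9%

174.3/29.53 = 5.902 lunations, so 5 complete cycles and 26.65 d into the next.
The Moon has covered 26.65/29.53 of its cycle, so θ ≈ 360° × 26.65/29.53 = 324.9°.
Illuminated fraction = (1 − cos 324.9°)/2 = (1 − 0.818)/2 ≈ 0.091, so 9%.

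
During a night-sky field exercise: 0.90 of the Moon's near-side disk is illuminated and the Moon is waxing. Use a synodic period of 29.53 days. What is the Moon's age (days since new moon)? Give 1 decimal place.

11.7 days

cos θ = 1 − 2f = -0.800, giving a principal value of 143.1°.
The Moon is waxing (0°–180°), so θ = 143.1° directly.
At 360°/29.53 d per day, 143.1° corresponds to 11.74 days.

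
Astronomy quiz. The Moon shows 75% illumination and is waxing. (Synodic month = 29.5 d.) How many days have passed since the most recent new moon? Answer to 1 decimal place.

9.8 days

Invert f = (1 − cos θ)/2 to get cos θ = 1 − 2(0.75) = -0.500, hence θ₀ = arccos -0.500 = 120.0°.
The Moon is waxing (0°–180°), so θ = 120.0° directly.
That fraction of the synodic month is 120.0/360 × 29.5 d ≈ 9.83 d.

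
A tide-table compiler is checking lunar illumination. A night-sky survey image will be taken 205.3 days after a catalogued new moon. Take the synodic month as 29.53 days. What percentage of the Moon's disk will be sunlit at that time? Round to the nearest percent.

2%

205.3 d spans 6 complete synodic months (6 × 29.53 = 177.18 d) plus 28.12 d.
Elongation θ = 360° × 28.12/29.53 ≈ 342.8°.
cos 342.8° = 0.955, so f = (1 − 0.955)/2 = 0.022, so 2%.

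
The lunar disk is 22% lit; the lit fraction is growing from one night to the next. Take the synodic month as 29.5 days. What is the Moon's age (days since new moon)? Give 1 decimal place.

cos θ = 1 − 2f = 0.560, giving a principal value of 55.9°.
Before full moon the principal value applies: θ = 55.9°.
That fraction of the synodic month is 55.9/360 × 29.5 d ≈ 4.58 d.

4.6 days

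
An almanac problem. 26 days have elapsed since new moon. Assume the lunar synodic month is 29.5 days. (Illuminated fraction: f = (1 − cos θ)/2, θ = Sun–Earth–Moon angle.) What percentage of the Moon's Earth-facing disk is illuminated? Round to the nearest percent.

13%

Elongation θ = 360° × 26/29.5 ≈ 317.3°.
Illuminated fraction = (1 − cos 317.3°)/2 = (1 − 0.735)/2 ≈ 0.133, so 13%.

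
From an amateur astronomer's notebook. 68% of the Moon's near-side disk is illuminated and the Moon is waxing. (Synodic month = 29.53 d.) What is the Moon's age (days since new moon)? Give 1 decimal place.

9.1 days

Invert f = (1 − cos θ)/2 to get cos θ = 1 − 2(0.68) = -0.360, hence θ₀ = arccos -0.360 = 111.1°.
Before full moon the principal value applies: θ = 111.1°.
Age = 29.53 × 111.1°/360° ≈ 9.11 days.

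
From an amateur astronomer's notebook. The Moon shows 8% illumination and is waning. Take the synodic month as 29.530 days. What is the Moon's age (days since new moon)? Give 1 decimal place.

cos θ = 1 − 2f = 0.840, giving a principal value of 32.9°.
A waning Moon lies in 180°–360°, so θ = 360° − 32.9° = 327.1°.
Age = 29.530 × 327.1°/360° ≈ 26.83 days.

26.8 days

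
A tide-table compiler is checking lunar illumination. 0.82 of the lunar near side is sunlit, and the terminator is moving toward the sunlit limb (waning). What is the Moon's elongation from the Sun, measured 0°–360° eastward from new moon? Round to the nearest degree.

Invert f = (1 − cos θ)/2 to get cos θ = 1 − 2(0.82) = -0.640, hence θ₀ = arccos -0.640 = 129.8°.
A waning Moon lies in 180°–360°, so θ = 360° − 129.8° = 230.2°.

230°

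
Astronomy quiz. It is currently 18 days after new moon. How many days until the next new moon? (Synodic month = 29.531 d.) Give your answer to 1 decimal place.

One full lunation from the last new moon is 29.531 d; remaining = 29.531 − 18 = 11.531 d.

11.5 days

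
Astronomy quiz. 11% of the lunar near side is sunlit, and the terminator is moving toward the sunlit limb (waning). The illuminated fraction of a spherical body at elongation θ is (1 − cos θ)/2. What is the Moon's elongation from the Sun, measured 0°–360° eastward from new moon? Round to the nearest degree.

321°

cos θ = 1 − 2f = 0.780, giving a principal value of 38.7°.
Waning ⇒ past full, so θ = 360° − 38.7° = 321.3°.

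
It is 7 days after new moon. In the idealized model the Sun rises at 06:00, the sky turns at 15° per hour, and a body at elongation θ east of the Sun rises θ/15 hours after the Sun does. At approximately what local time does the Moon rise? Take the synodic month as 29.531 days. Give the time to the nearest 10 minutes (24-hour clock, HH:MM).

Phase angle: θ = 360°·(7 d)/(29.531 d) = 85.3°.
Delay after the Sun = 85.3° / (15°/h) ≈ 5.69 h.
06:00 + 5.689 h ≈ 11:41 → 11:40 to the nearest ten minutes.

11:40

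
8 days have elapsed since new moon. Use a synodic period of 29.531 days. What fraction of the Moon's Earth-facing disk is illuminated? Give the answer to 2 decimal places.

Phase angle: θ = 360°·(8 d)/(29.531 d) = 97.5°.
cos 97.5° = (-0.131), so f = (1 − (-0.131))/2 = 0.565.

0.57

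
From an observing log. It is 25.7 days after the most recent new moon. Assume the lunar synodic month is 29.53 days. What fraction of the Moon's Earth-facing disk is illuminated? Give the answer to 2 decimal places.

Elongation θ = 360° × 25.7/29.53 ≈ 313.3°.
Illuminated fraction = (1 − cos 313.3°)/2 = (1 − 0.686)/2 ≈ 0.157.

0.16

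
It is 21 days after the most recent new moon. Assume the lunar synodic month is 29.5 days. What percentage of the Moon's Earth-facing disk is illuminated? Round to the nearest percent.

62%

Elongation θ = 360° × 21/29.5 ≈ 256.3°.
With cos θ = (-0.237), the lit fraction is (1 − (-0.237))/2 ≈ 0.619, so 62%.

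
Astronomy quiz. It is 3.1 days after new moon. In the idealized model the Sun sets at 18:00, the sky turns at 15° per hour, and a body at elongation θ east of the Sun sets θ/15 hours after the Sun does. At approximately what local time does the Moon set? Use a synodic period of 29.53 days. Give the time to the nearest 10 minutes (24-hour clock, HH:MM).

20:30

The Moon has covered 3.1/29.53 of its cycle, so θ ≈ 360° × 3.1/29.53 = 37.8°.
At 15° of sky rotation per hour, 37.8° corresponds to a 2.52 h lag.
18:00 + 2.519 h ≈ 20:31 → 20:30 to the nearest ten minutes.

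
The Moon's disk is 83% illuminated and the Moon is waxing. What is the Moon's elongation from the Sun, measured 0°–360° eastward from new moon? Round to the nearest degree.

131°

Invert f = (1 − cos θ)/2 to get cos θ = 1 − 2(0.83) = -0.660, hence θ₀ = arccos -0.660 = 131.3°.
Before full moon the principal value applies: θ = 131.3°.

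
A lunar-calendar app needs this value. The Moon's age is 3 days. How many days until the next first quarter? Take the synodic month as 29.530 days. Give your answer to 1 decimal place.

4.4 days

First quarter occurs at elongation 90°, i.e. at age 29.530 × 90/360 = 7.383 d.
So 4.383 days remain (7.383 − 3).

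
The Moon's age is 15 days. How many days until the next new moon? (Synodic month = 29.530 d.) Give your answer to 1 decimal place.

14.5 days

The next new moon completes the synodic month: 29.530 − 15 = 14.530 days.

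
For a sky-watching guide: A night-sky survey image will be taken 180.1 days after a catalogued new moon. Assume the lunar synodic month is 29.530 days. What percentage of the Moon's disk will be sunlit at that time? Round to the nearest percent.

Reduce mod P: 180.1 − 6×29.530 = 2.92 d into the current lunation.
The Moon has covered 2.92/29.530 of its cycle, so θ ≈ 360° × 2.92/29.530 = 35.6°.
Illuminated fraction = (1 − cos 35.6°)/2 = (1 − 0.813)/2 ≈ 0.093, so 9%.

9%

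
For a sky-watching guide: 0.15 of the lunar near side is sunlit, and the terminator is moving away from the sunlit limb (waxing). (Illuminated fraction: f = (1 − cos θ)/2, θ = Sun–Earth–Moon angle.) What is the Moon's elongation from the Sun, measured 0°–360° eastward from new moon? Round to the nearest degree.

46°

From f = (1 − cos θ)/2: cos θ = 1 − 2×0.15 = 0.700; arccos → 45.6°.
Before full moon the principal value applies: θ = 45.6°.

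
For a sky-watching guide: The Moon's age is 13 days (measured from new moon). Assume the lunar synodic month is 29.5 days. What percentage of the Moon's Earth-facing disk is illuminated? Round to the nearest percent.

97%

Phase angle: θ = 360°·(13 d)/(29.5 d) = 158.6°.
With cos θ = (-0.931), the lit fraction is (1 − (-0.931))/2 ≈ 0.966, so 97%.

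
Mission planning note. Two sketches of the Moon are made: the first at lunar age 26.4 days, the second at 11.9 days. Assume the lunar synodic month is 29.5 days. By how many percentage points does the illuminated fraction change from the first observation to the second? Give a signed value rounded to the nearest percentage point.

θ₁ = 360° × 26.4/29.5 = 322.2°, f₁ = (1 − cos θ₁)/2 = 0.105.
θ₂ = 360° × 11.9/29.5 = 145.2°, f₂ = (1 − cos θ₂)/2 = 0.911.
Change = f₂ − f₁ = +0.806 → +81 percentage points.

+81 percentage points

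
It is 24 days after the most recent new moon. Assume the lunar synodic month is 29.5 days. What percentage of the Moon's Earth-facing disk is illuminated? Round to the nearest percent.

Elongation θ = 360° × 24/29.5 ≈ 292.9°.
cos 292.9° = 0.389, so f = (1 − 0.389)/2 = 0.306, so 31%.

31%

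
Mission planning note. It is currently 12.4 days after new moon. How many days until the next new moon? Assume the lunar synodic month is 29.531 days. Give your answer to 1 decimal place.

The next new moon completes the synodic month: 29.531 − 12.4 = 17.131 days.

17.1 days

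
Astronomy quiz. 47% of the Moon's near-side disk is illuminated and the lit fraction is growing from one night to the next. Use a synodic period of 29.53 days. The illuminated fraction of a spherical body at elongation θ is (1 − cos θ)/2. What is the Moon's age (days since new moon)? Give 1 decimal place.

Invert f = (1 − cos θ)/2 to get cos θ = 1 − 2(0.47) = 0.060, hence θ₀ = arccos 0.060 = 86.6°.
Waxing ⇒ before full, so θ = 86.6°.
Age = 29.53 × 86.6°/360° ≈ 7.10 days.

7.1 days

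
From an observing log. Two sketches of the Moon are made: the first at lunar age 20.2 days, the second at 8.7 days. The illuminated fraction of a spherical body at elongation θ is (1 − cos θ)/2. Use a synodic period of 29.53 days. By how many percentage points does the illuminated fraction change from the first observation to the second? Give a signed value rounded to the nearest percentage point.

First observation: θ = 360°·20.2/29.53 = 246.3°, so f = 0.701.
Second observation: θ = 106.1°, f = 0.638.
Δf = 0.638 − 0.701 = -0.063, i.e. -6 pp.

-6 pp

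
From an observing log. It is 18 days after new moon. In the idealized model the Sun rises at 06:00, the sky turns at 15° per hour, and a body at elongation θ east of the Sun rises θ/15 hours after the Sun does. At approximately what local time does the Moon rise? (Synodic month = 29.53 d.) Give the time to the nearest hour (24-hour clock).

21:00

Elongation θ = 360° × 18/29.53 ≈ 219.4°.
Delay after the Sun = 219.4° / (15°/h) ≈ 14.63 h.
06:00 + 14.63 h ≈ 20:38 → 21:00 to the nearest hour.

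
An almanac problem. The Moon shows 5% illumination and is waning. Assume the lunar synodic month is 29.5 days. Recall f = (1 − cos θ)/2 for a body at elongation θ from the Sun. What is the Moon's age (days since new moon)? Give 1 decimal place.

27.4 days

cos θ = 1 − 2f = 0.900, giving a principal value of 25.8°.
Waning ⇒ past full, so θ = 360° − 25.8° = 334.2°.
That fraction of the synodic month is 334.2/360 × 29.5 d ≈ 27.38 d.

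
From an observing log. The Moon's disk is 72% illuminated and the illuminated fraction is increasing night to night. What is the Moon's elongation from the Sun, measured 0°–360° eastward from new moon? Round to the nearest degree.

From f = (1 − cos θ)/2: cos θ = 1 − 2×0.72 = -0.440; arccos → 116.1°.
Waxing ⇒ before full, so θ = 116.1°.

116°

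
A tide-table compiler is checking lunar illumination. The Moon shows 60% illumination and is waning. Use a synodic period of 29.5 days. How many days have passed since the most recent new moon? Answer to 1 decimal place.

cos θ = 1 − 2f = -0.200, giving a principal value of 101.5°.
Since the Moon is past full (waning), take the reflex angle: θ = 360° − 101.5° = 258.5°.
That fraction of the synodic month is 258.5/360 × 29.5 d ≈ 21.18 d.

21.2 days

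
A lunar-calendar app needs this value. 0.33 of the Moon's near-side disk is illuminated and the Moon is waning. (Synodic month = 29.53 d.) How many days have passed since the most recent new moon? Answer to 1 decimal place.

cos θ = 1 − 2f = 0.340, giving a principal value of 70.1°.
Waning ⇒ past full, so θ = 360° − 70.1° = 289.9°.
That fraction of the synodic month is 289.9/360 × 29.53 d ≈ 23.78 d.

23.8 days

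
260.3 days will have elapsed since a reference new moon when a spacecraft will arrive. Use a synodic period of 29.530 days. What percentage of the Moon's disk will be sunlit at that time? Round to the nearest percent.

30%

260.3/29.530 = 8.815 lunations, so 8 complete cycles and 24.06 d into the next.
Phase angle: θ = 360°·(24.06 d)/(29.530 d) = 293.3°.
With cos θ = 0.396, the lit fraction is (1 − 0.396)/2 ≈ 0.302, so 30%.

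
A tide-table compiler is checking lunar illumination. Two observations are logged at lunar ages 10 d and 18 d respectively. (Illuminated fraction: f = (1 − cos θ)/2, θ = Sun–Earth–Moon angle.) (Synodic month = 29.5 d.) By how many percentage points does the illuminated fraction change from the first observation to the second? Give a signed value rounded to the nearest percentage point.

+12 percentage points

θ₁ = 360° × 10/29.5 = 122.0°, f₁ = (1 − cos θ₁)/2 = 0.765.
θ₂ = 360° × 18/29.5 = 219.7°, f₂ = (1 − cos θ₂)/2 = 0.885.
Change = f₂ − f₁ = +0.120 → +12 percentage points.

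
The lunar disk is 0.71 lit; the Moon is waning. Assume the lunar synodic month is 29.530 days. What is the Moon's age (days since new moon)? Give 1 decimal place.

20.1 days

cos θ = 1 − 2f = -0.420, giving a principal value of 114.8°.
A waning Moon lies in 180°–360°, so θ = 360° − 114.8° = 245.2°.
That fraction of the synodic month is 245.2/360 × 29.530 d ≈ 20.11 d.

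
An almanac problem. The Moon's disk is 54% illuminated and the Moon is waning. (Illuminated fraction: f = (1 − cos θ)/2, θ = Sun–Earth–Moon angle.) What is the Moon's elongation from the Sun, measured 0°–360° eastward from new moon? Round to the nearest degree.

265°

cos θ = 1 − 2f = -0.080, giving a principal value of 94.6°.
Waning ⇒ past full, so θ = 360° − 94.6° = 265.4°.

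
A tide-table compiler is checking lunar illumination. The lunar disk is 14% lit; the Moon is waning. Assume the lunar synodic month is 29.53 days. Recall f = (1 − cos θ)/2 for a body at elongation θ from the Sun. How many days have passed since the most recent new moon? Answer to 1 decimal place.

Invert f = (1 − cos θ)/2 to get cos θ = 1 − 2(0.14) = 0.720, hence θ₀ = arccos 0.720 = 43.9°.
A waning Moon lies in 180°–360°, so θ = 360° − 43.9° = 316.1°.
At 360°/29.53 d per day, 316.1° corresponds to 25.93 days.

25.9 days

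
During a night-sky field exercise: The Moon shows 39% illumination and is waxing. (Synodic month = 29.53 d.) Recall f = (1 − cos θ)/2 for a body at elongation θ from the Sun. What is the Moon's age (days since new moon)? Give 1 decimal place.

6.3 days

cos θ = 1 − 2f = 0.220, giving a principal value of 77.3°.
The Moon is waxing (0°–180°), so θ = 77.3° directly.
Age = 29.53 × 77.3°/360° ≈ 6.34 days.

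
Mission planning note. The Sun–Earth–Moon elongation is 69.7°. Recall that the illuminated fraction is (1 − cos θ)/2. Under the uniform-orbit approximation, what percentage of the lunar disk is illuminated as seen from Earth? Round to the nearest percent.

33%

f = (1 − cos 69.7°)/2 = (1 − 0.347)/2 ≈ 0.327, i.e. 33%.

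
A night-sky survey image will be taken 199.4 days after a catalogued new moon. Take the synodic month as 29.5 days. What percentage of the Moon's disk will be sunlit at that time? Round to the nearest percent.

Reduce mod P: 199.4 − 6×29.5 = 22.40 d into the current lunation.
Phase angle: θ = 360°·(22.40 d)/(29.5 d) = 273.4°.
Illuminated fraction = (1 − cos 273.4°)/2 = (1 − 0.059)/2 ≈ 0.471, so 47%.

47%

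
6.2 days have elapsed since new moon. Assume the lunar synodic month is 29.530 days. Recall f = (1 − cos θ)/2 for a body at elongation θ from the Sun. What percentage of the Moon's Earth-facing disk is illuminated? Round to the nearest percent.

Elongation θ = 360° × 6.2/29.530 ≈ 75.6°.
Illuminated fraction = (1 − cos 75.6°)/2 = (1 − 0.249)/2 ≈ 0.376, so 38%.

38%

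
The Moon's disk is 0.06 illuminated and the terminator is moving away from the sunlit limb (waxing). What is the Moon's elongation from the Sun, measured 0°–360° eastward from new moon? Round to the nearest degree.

28°

cos θ = 1 − 2f = 0.880, giving a principal value of 28.4°.
The Moon is waxing (0°–180°), so θ = 28.4° directly.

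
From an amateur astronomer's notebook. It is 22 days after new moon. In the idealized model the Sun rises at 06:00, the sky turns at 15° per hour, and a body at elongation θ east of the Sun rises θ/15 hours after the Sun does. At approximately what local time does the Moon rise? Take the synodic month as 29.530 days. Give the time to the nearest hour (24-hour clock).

The Moon has covered 22/29.530 of its cycle, so θ ≈ 360° × 22/29.530 = 268.2°.
The Moon trails the Sun by θ/15 = 268.2/15 ≈ 17.88 hours.
06:00 + 17.88 h ≈ 23:53 → 00:00 to the nearest hour.

00:00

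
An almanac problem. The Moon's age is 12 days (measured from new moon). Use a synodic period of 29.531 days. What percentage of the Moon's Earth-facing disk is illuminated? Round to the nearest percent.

92%

Phase angle: θ = 360°·(12 d)/(29.531 d) = 146.3°.
With cos θ = (-0.832), the lit fraction is (1 − (-0.832))/2 ≈ 0.916, so 92%.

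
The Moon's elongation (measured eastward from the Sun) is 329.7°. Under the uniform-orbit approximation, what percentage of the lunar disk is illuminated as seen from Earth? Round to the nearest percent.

7%

f = (1 − cos 329.7°)/2 = (1 − 0.863)/2 ≈ 0.068, i.e. 7%.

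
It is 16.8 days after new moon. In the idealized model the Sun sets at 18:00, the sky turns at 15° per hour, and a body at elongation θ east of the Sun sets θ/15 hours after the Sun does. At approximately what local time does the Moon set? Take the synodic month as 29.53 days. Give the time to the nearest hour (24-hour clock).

Phase angle: θ = 360°·(16.8 d)/(29.53 d) = 204.8°.
Delay after the Sun = 204.8° / (15°/h) ≈ 13.65 h.
18:00 + 13.65 h ≈ 07:39 → 08:00 to the nearest hour.

08:00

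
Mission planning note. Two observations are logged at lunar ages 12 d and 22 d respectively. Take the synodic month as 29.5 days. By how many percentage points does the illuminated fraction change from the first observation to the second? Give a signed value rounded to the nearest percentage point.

θ₁ = 360° × 12/29.5 = 146.4°, f₁ = (1 − cos θ₁)/2 = 0.917.
θ₂ = 360° × 22/29.5 = 268.5°, f₂ = (1 − cos θ₂)/2 = 0.513.
Change = f₂ − f₁ = -0.403 → -40 percentage points.

-40 percentage points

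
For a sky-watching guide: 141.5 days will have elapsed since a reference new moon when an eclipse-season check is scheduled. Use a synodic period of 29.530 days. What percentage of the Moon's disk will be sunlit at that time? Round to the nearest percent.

Reduce mod P: 141.5 − 4×29.530 = 23.38 d into the current lunation.
Elongation θ = 360° × 23.38/29.530 ≈ 285.0°.
cos 285.0° = 0.259, so f = (1 − 0.259)/2 = 0.370, so 37%.

37%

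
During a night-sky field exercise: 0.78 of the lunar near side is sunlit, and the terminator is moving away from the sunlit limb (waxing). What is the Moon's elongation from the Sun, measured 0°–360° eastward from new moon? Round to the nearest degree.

124°

From f = (1 − cos θ)/2: cos θ = 1 − 2×0.78 = -0.560; arccos → 124.1°.
The Moon is waxing (0°–180°), so θ = 124.1° directly.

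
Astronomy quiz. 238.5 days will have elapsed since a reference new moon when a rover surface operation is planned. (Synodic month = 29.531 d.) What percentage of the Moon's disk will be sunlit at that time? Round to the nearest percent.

Reduce mod P: 238.5 − 8×29.531 = 2.25 d into the current lunation.
Elongation θ = 360° × 2.25/29.531 ≈ 27.5°.
cos 27.5° = 0.887, so f = (1 − 0.887)/2 = 0.056, so 6%.

6%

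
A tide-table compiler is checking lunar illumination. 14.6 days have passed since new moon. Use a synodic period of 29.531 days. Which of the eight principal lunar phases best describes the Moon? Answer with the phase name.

At 14.6/29.531 of the cycle, θ ≈ 178° — the full moon range.

full moon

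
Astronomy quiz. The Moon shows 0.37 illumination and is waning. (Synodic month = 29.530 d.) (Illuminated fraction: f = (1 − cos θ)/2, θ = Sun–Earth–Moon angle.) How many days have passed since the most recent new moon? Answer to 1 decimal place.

From f = (1 − cos θ)/2: cos θ = 1 − 2×0.37 = 0.260; arccos → 74.9°.
A waning Moon lies in 180°–360°, so θ = 360° − 74.9° = 285.1°.
Age = 29.530 × 285.1°/360° ≈ 23.38 days.

23.4 days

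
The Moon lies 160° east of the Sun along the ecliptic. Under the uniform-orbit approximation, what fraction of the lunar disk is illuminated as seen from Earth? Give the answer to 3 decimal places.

0.970

Half-versine of 160°: (1 − (-0.940))/2 = 0.970.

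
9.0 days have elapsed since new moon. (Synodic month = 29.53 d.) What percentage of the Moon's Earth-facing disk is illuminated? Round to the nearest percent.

Elongation θ = 360° × 9.0/29.53 ≈ 109.7°.
Illuminated fraction = (1 − cos 109.7°)/2 = (1 − (-0.337))/2 ≈ 0.669, so 67%.

67%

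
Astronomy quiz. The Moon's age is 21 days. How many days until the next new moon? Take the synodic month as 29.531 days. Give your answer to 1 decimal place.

8.5 days

One full lunation from the last new moon is 29.531 d; remaining = 29.531 − 21 = 8.531 d.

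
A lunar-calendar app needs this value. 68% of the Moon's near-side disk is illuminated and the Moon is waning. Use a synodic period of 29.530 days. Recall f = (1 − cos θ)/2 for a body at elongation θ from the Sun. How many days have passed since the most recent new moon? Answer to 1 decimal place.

From f = (1 − cos θ)/2: cos θ = 1 − 2×0.68 = -0.360; arccos → 111.1°.
Waning ⇒ past full, so θ = 360° − 111.1° = 248.9°.
Age = 29.530 × 248.9°/360° ≈ 20.42 days.

20.4 days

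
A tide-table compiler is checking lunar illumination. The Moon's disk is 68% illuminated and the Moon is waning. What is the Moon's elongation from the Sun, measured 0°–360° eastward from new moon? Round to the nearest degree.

Invert f = (1 − cos θ)/2 to get cos θ = 1 − 2(0.68) = -0.360, hence θ₀ = arccos -0.360 = 111.1°.
A waning Moon lies in 180°–360°, so θ = 360° − 111.1° = 248.9°.

249°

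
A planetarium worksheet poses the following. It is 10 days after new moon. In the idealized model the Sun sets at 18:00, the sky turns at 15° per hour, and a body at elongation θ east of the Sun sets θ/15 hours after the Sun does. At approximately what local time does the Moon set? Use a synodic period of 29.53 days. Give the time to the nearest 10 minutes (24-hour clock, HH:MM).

02:10

Phase angle: θ = 360°·(10 d)/(29.53 d) = 121.9°.
At 15° of sky rotation per hour, 121.9° corresponds to a 8.13 h lag.
18:00 + 8.127 h ≈ 02:08 → 02:10 to the nearest ten minutes.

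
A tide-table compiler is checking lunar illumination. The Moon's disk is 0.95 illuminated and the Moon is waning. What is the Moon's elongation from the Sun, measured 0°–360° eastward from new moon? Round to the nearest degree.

cos θ = 1 − 2f = -0.900, giving a principal value of 154.2°.
Since the Moon is past full (waning), take the reflex angle: θ = 360° − 154.2° = 205.8°.

206°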